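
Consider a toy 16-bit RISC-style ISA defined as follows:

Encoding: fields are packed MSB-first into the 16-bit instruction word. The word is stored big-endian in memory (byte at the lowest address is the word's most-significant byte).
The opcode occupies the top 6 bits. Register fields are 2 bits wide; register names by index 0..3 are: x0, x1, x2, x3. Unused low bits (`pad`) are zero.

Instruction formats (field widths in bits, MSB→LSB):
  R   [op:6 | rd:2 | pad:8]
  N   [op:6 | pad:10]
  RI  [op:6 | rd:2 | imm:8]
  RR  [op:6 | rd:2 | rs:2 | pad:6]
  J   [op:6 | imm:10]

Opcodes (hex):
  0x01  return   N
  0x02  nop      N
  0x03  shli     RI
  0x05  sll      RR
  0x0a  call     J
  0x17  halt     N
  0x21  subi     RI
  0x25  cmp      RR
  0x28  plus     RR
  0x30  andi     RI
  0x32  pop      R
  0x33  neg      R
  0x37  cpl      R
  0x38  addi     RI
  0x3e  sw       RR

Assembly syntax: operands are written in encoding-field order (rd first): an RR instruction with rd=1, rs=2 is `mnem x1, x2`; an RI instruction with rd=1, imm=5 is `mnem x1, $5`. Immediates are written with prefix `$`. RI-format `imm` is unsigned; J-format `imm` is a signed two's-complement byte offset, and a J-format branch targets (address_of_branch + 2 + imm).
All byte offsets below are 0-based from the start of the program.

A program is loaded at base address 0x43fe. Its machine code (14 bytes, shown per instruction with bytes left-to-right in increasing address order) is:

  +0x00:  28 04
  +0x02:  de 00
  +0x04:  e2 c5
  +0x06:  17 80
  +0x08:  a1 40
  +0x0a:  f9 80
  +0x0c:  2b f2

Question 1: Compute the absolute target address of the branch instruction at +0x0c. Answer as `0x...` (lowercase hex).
0x43fe

+0x0c: 2b f2 ⇒ word 0x2bf2 (big)
  top 6b → 0xa → call [J]
  imm: (w>>0)&0x3ff=0x3f2 (s10→-14) → $-14
  target = base 0x43fe + off 0x0c + 2 + imm -14 = 0x43fe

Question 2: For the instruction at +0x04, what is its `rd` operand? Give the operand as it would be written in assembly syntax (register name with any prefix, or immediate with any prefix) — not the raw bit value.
x2

off 0x04: read e2 c5 as big → 0xe2c5
  top 6b → 0x38 → addi [RI]
  rd@[9:8]=0x2 ⇒ x2
  imm@[7:0]=0xc5 ⇒ $197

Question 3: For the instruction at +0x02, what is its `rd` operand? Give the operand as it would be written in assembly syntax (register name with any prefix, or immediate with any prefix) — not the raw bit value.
[02] de 00 → 0xde00
  op=0xde00>>10=0x37 ⇒ cpl (R)
  rd@[9:8]=0x2 ⇒ x2

x2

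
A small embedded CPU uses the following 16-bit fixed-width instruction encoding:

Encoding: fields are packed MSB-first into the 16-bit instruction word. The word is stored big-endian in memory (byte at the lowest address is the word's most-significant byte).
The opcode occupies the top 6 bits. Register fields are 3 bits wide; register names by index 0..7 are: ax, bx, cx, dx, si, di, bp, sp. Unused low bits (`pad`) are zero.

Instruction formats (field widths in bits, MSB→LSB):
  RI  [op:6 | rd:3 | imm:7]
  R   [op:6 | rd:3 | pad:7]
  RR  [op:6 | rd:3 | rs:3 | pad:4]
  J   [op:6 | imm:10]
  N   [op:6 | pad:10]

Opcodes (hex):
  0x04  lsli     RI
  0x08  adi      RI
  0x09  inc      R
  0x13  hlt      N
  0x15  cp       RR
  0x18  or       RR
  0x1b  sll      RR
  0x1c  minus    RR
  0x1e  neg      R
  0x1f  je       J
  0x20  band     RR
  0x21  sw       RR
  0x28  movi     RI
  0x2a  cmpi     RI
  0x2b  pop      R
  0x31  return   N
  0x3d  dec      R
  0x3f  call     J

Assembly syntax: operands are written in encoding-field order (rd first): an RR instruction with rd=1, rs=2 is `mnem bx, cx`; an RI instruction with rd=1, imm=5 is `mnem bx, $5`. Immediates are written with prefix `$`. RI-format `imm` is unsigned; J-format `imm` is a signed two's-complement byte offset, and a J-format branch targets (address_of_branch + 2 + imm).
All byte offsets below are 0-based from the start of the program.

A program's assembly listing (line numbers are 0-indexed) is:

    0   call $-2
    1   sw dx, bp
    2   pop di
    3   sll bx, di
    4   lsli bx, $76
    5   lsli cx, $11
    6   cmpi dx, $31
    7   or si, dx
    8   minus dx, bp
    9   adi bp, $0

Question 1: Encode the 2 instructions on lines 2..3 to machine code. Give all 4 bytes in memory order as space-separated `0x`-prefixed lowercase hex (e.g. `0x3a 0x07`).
2. pop fields op=0x2b:6|rd=5:3|pad=0:7 → word ae80h → ae 80
3. sll fields op=0x1b:6|rd=1:3|rs=5:3|pad=0:4 → word 6cd0h → 6c d0

0xae 0x80 0x6c 0xd0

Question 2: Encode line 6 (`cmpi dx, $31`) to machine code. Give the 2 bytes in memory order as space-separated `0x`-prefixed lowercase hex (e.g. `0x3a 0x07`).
line 6 (cmpi): pack op=0x2a:6|rd=3:3|imm=31:7 = 0xa99f; big→ a9 9f

0xa9 0x9f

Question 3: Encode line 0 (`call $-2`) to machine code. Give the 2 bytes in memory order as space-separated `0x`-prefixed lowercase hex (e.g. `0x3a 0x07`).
0xff 0xfe

0. call fields op=0x3f:6|imm=-2:10 → word fffeh → ff fe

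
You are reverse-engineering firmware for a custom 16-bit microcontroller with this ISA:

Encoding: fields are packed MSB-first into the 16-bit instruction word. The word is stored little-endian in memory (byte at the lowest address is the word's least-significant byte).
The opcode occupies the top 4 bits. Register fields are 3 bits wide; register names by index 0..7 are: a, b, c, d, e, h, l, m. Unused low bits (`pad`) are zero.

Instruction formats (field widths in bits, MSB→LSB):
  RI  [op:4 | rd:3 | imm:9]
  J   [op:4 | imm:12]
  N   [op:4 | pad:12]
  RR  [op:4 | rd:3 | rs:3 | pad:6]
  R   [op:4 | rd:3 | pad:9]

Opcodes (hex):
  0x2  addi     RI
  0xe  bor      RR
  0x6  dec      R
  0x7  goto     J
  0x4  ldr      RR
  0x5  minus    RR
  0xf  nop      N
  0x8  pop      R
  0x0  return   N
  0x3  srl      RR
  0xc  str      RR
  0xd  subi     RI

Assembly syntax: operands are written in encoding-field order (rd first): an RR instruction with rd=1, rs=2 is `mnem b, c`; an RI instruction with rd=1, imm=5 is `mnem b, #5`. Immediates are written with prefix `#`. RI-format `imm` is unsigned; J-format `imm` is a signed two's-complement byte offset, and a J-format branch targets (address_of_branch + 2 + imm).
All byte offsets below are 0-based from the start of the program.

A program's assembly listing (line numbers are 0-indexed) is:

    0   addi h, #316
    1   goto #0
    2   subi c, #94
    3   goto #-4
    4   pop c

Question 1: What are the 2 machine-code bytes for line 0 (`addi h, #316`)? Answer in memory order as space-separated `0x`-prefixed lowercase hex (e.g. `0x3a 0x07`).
line 0 (addi): pack op=0x2:4|rd=5:3|imm=316:9 = 0x2b3c; little→ 3c 2b

0x3c 0x2b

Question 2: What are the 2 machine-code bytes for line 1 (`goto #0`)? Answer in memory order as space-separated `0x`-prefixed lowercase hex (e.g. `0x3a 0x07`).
0x00 0x70

line 1 (goto): pack op=0x7:4|imm=0:12 = 0x7000; little→ 00 70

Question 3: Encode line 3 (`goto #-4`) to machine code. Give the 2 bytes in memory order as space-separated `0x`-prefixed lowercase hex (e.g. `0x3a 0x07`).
0xfc 0x7f

3. goto fields op=0x7:4|imm=-4:12 → word 7ffch → fc 7f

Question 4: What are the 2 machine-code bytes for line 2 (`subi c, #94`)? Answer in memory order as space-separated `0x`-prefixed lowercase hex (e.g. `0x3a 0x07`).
line 2 (subi): pack op=0xd:4|rd=2:3|imm=94:9 = 0xd45e; little→ 5e d4

0x5e 0xd4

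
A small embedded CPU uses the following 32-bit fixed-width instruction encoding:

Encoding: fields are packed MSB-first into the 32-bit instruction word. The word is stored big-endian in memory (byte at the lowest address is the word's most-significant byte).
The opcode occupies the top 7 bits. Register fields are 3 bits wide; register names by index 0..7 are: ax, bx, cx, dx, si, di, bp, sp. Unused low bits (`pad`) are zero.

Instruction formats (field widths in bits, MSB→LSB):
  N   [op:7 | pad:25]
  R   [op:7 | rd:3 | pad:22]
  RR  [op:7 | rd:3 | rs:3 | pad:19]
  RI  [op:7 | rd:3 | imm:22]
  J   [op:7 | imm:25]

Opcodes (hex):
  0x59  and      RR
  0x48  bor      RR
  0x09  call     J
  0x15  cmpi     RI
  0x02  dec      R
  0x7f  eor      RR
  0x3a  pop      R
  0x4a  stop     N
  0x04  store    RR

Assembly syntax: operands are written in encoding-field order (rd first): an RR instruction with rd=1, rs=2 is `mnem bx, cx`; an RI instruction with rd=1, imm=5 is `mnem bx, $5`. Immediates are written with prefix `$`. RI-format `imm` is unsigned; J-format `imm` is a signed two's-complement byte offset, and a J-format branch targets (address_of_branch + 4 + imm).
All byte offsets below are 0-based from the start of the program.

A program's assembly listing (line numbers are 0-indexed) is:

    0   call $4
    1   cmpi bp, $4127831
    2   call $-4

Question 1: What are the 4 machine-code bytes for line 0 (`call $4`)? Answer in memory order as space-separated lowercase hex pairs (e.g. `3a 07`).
12 00 00 04

0. call fields op=0x9:7|imm=4:25 → word 12000004h → 12 00 00 04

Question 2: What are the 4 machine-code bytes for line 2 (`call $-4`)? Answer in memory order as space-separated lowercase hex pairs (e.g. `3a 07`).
13 ff ff fc

2. call fields op=0x9:7|imm=-4:25 → word 13fffffch → 13 ff ff fc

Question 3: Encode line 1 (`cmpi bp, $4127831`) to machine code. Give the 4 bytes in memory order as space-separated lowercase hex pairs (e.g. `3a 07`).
2b be fc 57

line 1 (cmpi): pack op=0x15:7|rd=6:3|imm=4127831:22 = 0x2bbefc57; big→ 2b be fc 57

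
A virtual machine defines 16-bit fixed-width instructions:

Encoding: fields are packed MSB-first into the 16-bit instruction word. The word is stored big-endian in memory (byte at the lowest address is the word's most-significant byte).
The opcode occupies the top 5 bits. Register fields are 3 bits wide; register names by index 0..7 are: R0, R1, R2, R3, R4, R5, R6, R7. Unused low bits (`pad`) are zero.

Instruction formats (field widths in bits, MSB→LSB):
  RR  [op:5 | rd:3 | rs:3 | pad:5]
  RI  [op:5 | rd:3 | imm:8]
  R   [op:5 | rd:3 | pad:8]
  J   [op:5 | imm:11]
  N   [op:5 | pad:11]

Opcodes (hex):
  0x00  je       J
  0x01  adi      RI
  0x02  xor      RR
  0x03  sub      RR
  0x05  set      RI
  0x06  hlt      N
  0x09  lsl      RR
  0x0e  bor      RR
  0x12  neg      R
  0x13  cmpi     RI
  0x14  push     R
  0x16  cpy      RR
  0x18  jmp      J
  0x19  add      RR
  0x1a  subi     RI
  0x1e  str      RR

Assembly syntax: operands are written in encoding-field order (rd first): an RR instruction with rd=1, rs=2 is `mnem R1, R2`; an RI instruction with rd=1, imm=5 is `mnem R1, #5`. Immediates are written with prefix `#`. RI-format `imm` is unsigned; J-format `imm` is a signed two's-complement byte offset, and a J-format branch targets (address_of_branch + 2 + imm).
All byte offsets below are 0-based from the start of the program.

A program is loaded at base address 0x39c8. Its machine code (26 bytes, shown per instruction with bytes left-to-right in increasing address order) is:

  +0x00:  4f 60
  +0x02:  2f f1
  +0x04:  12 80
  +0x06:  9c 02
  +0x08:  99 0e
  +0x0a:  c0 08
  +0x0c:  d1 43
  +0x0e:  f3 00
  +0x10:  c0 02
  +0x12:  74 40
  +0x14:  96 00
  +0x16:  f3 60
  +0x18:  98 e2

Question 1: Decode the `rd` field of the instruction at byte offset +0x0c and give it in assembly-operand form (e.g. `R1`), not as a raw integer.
R1

off 0x0c: read d1 43 as big → 0xd143
  op=0xd143>>11=0x1a ⇒ subi (RI)
  rd: (w>>8)&0x7=0x1 → R1
  imm: (w>>0)&0xff=0x43 → #67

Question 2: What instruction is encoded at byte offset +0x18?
[18] 98 e2 → 0x98e2
  op=0x98e2>>11=0x13 ⇒ cmpi (RI)
  rd@[10:8]=0x0 ⇒ R0
  imm@[7:0]=0xe2 ⇒ #226

cmpi R0, #226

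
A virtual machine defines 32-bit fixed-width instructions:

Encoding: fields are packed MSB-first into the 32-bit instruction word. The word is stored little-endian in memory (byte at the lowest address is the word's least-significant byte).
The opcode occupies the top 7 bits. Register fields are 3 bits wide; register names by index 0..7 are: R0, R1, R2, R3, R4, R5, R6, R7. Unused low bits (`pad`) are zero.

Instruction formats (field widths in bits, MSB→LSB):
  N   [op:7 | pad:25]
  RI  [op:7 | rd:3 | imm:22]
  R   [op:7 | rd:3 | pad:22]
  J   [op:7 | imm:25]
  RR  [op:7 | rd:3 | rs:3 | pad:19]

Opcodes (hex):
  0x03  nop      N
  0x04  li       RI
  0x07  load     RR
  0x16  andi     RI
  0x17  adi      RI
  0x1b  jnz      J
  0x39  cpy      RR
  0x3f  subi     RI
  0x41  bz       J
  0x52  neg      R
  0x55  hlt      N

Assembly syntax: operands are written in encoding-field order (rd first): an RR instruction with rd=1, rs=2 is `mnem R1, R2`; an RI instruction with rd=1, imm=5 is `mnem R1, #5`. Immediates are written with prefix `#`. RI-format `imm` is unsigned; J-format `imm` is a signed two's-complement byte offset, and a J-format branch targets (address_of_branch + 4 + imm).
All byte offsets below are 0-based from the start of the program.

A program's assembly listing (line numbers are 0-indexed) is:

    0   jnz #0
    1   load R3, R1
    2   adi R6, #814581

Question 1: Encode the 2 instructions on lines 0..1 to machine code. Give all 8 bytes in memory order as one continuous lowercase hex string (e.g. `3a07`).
line 0 (jnz): pack op=0x1b:7|imm=0:25 = 0x36000000; little→ 00 00 00 36
line 1 (load): pack op=0x7:7|rd=3:3|rs=1:3|pad=0:19 = 0x0ec80000; little→ 00 00 c8 0e

000000360000c80e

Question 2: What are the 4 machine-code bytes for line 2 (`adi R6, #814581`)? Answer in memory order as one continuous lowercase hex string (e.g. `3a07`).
f56d8c2f

L2: adi op=0x17:7|rd=6:3|imm=814581:22 ⇒ 0x2f8c6df5 ⇒ little f5 6d 8c 2f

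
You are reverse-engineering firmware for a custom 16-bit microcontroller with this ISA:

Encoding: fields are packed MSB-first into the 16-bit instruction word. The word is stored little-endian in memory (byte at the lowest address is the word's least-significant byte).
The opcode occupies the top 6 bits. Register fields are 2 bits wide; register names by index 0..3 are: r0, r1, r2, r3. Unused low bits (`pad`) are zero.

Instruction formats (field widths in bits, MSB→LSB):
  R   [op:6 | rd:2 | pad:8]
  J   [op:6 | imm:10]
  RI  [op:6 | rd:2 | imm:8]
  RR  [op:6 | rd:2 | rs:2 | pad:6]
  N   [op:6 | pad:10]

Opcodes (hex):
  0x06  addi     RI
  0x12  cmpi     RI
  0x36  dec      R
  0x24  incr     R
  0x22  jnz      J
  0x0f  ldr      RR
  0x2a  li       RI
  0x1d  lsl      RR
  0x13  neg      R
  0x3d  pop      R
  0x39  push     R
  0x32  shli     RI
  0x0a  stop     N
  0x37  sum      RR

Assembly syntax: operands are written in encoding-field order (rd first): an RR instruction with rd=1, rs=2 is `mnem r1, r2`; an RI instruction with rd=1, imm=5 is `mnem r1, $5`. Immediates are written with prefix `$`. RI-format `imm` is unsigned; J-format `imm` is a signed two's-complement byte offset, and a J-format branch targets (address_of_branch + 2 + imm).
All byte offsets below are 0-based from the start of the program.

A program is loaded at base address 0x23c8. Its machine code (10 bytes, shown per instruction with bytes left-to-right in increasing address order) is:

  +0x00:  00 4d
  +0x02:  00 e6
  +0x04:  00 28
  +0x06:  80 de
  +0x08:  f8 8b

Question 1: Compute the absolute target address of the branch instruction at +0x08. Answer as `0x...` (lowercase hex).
@+08  little-endian(f8 8b) = 0x8bf8
  top 6b → 0x22 → jnz [J]
  imm@[9:0]=0x3f8 (s10→-8) ⇒ $-8
  target = base 0x23c8 + off 0x08 + 2 + imm -8 = 0x23ca

0x23ca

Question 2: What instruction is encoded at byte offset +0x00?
+0x00: 00 4d ⇒ word 0x4d00 (little)
  top 6b → 0x13 → neg [R]
  rd: (w>>8)&0x3=0x1 → r1

neg r1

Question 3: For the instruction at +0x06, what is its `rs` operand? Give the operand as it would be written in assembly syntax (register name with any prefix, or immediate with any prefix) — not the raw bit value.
off 0x06: read 80 de as little → 0xde80
  op=0xde80>>10=0x37 ⇒ sum (RR)
  rd@[9:8]=0x2 ⇒ r2
  rs@[7:6]=0x2 ⇒ r2

r2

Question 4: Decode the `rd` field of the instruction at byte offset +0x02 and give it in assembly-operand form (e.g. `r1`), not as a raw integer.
[02] 00 e6 → 0xe600
  top 6b → 0x39 → push [R]
  [9:8] rd=2 = r2

r2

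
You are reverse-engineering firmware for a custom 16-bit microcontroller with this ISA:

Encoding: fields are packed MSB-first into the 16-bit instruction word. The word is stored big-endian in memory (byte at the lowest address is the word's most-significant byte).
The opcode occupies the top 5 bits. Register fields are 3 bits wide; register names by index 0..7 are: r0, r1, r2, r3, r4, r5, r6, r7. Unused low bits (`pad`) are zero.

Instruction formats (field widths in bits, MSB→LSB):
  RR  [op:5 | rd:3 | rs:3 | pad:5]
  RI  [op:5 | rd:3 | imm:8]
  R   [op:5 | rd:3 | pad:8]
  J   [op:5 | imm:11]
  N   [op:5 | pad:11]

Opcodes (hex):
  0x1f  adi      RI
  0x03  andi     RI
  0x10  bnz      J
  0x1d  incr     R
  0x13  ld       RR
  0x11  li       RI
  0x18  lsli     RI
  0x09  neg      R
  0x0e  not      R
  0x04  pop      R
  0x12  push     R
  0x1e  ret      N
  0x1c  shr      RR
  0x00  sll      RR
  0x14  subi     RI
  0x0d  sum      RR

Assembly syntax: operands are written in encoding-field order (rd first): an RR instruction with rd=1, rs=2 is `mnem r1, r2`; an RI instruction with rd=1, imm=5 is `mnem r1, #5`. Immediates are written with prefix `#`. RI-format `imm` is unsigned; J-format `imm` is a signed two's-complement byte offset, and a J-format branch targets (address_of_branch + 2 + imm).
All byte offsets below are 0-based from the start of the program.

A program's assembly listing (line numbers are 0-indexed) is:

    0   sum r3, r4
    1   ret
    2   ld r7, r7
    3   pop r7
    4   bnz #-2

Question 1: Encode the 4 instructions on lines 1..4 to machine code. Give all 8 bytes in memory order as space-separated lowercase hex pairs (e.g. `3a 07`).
1. ret fields op=0x1e:5|pad=0:11 → word f000h → f0 00
2. ld fields op=0x13:5|rd=7:3|rs=7:3|pad=0:5 → word 9fe0h → 9f e0
3. pop fields op=0x4:5|rd=7:3|pad=0:8 → word 2700h → 27 00
4. bnz fields op=0x10:5|imm=-2:11 → word 87feh → 87 fe

f0 00 9f e0 27 00 87 fe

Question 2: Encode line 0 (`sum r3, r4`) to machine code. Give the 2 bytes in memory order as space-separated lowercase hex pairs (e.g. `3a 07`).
6b 80

L0: sum op=0xd:5|rd=3:3|rs=4:3|pad=0:5 ⇒ 0x6b80 ⇒ big 6b 80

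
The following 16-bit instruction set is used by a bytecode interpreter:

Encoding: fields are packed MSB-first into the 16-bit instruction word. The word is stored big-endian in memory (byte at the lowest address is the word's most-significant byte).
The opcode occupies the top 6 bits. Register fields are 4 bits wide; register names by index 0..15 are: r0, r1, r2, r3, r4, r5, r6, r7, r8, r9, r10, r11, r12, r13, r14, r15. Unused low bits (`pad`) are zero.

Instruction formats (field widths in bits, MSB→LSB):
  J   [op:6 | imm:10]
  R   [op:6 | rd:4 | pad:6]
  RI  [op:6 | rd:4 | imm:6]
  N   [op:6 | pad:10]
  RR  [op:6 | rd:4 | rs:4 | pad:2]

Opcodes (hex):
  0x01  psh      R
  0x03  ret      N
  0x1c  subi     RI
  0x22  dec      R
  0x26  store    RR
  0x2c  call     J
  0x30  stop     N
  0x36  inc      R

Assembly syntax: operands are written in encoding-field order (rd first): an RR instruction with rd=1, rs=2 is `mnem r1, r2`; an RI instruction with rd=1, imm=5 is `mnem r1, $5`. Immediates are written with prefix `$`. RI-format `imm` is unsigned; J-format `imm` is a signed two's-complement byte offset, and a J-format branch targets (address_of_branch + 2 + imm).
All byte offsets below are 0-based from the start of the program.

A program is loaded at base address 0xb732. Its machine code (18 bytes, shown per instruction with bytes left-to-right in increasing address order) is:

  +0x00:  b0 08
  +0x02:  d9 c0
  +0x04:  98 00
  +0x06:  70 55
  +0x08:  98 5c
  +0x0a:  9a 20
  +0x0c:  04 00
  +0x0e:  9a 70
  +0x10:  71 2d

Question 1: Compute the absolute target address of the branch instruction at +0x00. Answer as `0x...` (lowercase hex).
+0x00: b0 08 ⇒ word 0xb008 (big)
  op=0xb008>>10=0x2c ⇒ call (J)
  imm: (w>>0)&0x3ff=0x8 → $8
  target = base 0xb732 + off 0x00 + 2 + imm 8 = 0xb73c

0xb73c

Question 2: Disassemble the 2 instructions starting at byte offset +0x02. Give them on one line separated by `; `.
inc r7; store r0, r0

[02] d9 c0 → 0xd9c0
  opcode bits[15:10]=0x36: inc/R
  rd: (w>>6)&0xf=0x7 → r7
[04] 98 00 → 0x9800
  opcode bits[15:10]=0x26: store/RR
  rd: (w>>6)&0xf=0x0 → r0
  rs: (w>>2)&0xf=0x0 → r0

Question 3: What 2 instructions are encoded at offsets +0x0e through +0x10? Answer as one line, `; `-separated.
store r9, r12; subi r4, $45

+0x0e: 9a 70 ⇒ word 0x9a70 (big)
  opcode bits[15:10]=0x26: store/RR
  rd: (w>>6)&0xf=0x9 → r9
  rs: (w>>2)&0xf=0xc → r12
+0x10: 71 2d ⇒ word 0x712d (big)
  opcode bits[15:10]=0x1c: subi/RI
  rd: (w>>6)&0xf=0x4 → r4
  imm: (w>>0)&0x3f=0x2d → $45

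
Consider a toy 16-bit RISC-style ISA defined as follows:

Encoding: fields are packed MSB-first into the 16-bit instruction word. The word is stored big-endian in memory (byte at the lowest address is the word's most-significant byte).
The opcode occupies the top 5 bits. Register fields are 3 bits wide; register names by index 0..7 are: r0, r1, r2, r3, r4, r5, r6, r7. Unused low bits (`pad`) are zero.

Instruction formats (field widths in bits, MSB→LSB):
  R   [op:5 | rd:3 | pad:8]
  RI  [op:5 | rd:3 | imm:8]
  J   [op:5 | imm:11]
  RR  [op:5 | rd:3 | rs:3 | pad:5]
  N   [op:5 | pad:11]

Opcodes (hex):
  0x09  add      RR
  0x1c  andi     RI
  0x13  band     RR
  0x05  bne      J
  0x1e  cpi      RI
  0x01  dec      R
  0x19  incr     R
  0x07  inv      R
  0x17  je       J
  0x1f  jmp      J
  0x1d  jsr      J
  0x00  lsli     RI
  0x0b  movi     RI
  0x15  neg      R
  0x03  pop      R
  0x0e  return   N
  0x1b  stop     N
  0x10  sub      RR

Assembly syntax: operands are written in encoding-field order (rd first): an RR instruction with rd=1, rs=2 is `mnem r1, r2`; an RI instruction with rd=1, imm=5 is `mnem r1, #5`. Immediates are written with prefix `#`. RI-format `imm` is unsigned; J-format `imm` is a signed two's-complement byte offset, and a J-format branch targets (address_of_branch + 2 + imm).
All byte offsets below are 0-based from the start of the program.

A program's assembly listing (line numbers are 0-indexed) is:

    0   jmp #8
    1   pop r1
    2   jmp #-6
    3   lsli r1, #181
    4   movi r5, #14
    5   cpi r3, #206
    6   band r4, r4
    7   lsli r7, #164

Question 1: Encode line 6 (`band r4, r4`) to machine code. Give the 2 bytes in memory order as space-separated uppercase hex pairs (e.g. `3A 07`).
9C 80

line 6 (band): pack op=0x13:5|rd=4:3|rs=4:3|pad=0:5 = 0x9c80; big→ 9c 80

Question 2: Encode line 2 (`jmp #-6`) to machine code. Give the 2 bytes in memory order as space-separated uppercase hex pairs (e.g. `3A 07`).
FF FA

L2: jmp op=0x1f:5|imm=-6:11 ⇒ 0xfffa ⇒ big ff fa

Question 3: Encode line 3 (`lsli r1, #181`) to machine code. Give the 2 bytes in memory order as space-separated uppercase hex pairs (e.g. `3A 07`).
01 B5

L3: lsli op=0x0:5|rd=1:3|imm=181:8 ⇒ 0x01b5 ⇒ big 01 b5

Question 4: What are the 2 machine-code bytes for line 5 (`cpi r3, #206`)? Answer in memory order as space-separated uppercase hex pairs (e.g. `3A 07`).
5. cpi fields op=0x1e:5|rd=3:3|imm=206:8 → word f3ceh → f3 ce

F3 CE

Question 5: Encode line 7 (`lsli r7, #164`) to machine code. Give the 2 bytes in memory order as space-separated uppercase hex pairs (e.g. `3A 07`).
07 A4

L7: lsli op=0x0:5|rd=7:3|imm=164:8 ⇒ 0x07a4 ⇒ big 07 a4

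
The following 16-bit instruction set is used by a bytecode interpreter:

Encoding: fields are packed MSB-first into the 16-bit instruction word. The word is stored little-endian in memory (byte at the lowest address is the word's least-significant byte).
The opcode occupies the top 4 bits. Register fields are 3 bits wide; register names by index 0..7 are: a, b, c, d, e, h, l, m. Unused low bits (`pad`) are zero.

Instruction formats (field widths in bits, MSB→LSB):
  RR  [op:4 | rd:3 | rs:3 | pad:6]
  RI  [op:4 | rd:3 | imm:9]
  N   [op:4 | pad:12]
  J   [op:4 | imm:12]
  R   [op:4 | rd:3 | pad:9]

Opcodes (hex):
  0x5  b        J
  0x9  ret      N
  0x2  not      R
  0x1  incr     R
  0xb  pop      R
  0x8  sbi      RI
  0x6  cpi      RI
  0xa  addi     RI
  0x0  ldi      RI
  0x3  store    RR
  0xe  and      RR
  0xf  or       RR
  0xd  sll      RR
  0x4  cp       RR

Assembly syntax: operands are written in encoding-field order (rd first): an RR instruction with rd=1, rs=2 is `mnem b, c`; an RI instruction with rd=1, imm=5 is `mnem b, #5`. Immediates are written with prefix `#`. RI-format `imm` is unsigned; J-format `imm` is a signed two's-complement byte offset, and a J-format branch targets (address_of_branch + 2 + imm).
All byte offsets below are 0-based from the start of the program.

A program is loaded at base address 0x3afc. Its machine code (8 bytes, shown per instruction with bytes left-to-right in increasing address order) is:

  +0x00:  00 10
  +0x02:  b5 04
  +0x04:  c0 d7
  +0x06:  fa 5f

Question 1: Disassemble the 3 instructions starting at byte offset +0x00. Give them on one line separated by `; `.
incr a; ldi c, #181; sll d, m

[00] 00 10 → 0x1000
  op=0x1000>>12=0x1 ⇒ incr (R)
  rd: (w>>9)&0x7=0x0 → a
[02] b5 04 → 0x04b5
  op=0x04b5>>12=0x0 ⇒ ldi (RI)
  rd: (w>>9)&0x7=0x2 → c
  imm: (w>>0)&0x1ff=0xb5 → #181
[04] c0 d7 → 0xd7c0
  op=0xd7c0>>12=0xd ⇒ sll (RR)
  rd: (w>>9)&0x7=0x3 → d
  rs: (w>>6)&0x7=0x7 → m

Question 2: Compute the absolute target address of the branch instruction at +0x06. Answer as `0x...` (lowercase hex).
[06] fa 5f → 0x5ffa
  opcode bits[15:12]=0x5: b/J
  imm: (w>>0)&0xfff=0xffa (s12→-6) → #-6
  target = base 0x3afc + off 0x06 + 2 + imm -6 = 0x3afe

0x3afe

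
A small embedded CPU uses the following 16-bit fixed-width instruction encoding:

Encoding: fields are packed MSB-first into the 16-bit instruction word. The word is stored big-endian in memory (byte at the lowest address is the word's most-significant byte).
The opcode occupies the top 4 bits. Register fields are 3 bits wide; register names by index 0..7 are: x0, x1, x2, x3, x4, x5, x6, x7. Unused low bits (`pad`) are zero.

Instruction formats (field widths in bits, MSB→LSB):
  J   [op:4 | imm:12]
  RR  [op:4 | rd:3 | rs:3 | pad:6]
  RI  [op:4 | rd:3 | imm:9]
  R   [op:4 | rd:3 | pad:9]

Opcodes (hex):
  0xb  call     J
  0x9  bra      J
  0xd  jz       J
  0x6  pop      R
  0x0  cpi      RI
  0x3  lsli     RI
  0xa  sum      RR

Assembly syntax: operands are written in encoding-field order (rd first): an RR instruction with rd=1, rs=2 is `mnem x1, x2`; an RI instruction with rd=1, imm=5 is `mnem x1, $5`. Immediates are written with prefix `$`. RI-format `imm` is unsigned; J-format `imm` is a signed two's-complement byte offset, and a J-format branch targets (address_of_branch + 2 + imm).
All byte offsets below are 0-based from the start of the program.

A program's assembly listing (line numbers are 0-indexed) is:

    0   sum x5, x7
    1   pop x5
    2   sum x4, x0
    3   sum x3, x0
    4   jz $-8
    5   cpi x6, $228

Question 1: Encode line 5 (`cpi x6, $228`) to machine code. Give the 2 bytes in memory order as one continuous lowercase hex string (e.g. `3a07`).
L5: cpi op=0x0:4|rd=6:3|imm=228:9 ⇒ 0x0ce4 ⇒ big 0c e4

0ce4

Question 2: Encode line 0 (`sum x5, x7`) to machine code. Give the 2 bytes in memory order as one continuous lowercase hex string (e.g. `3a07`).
abc0

line 0 (sum): pack op=0xa:4|rd=5:3|rs=7:3|pad=0:6 = 0xabc0; big→ ab c0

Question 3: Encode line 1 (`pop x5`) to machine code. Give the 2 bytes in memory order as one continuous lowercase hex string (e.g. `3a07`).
6a00

line 1 (pop): pack op=0x6:4|rd=5:3|pad=0:9 = 0x6a00; big→ 6a 00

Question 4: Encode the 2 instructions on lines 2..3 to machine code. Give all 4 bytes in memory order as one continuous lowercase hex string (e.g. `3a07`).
L2: sum op=0xa:4|rd=4:3|rs=0:3|pad=0:6 ⇒ 0xa800 ⇒ big a8 00
L3: sum op=0xa:4|rd=3:3|rs=0:3|pad=0:6 ⇒ 0xa600 ⇒ big a6 00

a800a600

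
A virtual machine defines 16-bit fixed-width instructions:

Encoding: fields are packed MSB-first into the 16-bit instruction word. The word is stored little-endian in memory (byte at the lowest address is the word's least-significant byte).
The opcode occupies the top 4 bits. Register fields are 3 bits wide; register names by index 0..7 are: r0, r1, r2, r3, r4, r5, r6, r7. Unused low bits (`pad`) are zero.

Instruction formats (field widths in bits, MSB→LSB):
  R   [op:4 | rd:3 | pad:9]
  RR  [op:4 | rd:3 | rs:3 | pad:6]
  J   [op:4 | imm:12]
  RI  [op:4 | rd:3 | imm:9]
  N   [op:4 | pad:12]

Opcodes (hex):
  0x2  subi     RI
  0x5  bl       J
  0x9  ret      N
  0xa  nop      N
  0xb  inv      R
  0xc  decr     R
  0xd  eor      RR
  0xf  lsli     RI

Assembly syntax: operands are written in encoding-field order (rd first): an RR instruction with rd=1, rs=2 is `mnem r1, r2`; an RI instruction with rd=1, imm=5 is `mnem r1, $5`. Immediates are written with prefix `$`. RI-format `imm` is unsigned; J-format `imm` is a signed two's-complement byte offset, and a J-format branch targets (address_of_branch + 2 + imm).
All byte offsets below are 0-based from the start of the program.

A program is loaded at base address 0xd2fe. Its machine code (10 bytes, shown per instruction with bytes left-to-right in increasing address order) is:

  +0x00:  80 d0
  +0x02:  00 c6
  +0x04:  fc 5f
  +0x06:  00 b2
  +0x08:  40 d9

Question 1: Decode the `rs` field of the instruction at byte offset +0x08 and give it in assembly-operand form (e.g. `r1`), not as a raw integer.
+0x08: 40 d9 ⇒ word 0xd940 (little)
  opcode bits[15:12]=0xd: eor/RR
  rd@[11:9]=0x4 ⇒ r4
  rs@[8:6]=0x5 ⇒ r5

r5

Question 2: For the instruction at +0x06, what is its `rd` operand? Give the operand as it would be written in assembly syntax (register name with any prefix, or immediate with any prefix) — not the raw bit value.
r1

+0x06: 00 b2 ⇒ word 0xb200 (little)
  op=0xb200>>12=0xb ⇒ inv (R)
  rd@[11:9]=0x1 ⇒ r1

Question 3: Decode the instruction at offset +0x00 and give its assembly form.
[00] 80 d0 → 0xd080
  top 4b → 0xd → eor [RR]
  rd@[11:9]=0x0 ⇒ r0
  rs@[8:6]=0x2 ⇒ r2

eor r0, r2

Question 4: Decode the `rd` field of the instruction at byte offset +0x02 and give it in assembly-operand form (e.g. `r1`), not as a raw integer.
off 0x02: read 00 c6 as little → 0xc600
  opcode bits[15:12]=0xc: decr/R
  [11:9] rd=3 = r3

r3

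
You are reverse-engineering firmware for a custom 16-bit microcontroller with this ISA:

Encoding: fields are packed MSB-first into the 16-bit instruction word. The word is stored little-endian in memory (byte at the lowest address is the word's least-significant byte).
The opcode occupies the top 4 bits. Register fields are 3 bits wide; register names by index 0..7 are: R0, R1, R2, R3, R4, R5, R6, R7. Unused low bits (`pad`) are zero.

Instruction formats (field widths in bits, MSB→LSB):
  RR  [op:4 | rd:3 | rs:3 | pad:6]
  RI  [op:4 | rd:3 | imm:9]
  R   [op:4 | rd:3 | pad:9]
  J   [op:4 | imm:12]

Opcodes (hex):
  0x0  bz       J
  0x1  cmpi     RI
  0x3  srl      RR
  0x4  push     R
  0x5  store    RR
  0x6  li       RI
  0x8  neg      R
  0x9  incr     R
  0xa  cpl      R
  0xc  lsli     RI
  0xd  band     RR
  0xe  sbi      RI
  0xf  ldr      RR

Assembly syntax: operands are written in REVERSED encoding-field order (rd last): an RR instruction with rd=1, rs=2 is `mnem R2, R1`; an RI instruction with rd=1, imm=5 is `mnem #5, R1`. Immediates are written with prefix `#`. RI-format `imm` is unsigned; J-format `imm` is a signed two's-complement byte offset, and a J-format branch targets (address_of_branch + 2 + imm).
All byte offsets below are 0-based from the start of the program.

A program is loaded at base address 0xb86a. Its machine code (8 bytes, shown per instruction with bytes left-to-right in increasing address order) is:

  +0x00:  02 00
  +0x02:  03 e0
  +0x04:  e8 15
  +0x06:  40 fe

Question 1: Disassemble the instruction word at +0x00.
[00] 02 00 → 0x0002
  op=0x0002>>12=0x0 ⇒ bz (J)
  imm@[11:0]=0x2 ⇒ #2

bz #2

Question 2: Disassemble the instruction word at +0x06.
@+06  little-endian(40 fe) = 0xfe40
  opcode bits[15:12]=0xf: ldr/RR
  rd: (w>>9)&0x7=0x7 → R7
  rs: (w>>6)&0x7=0x1 → R1

ldr R1, R7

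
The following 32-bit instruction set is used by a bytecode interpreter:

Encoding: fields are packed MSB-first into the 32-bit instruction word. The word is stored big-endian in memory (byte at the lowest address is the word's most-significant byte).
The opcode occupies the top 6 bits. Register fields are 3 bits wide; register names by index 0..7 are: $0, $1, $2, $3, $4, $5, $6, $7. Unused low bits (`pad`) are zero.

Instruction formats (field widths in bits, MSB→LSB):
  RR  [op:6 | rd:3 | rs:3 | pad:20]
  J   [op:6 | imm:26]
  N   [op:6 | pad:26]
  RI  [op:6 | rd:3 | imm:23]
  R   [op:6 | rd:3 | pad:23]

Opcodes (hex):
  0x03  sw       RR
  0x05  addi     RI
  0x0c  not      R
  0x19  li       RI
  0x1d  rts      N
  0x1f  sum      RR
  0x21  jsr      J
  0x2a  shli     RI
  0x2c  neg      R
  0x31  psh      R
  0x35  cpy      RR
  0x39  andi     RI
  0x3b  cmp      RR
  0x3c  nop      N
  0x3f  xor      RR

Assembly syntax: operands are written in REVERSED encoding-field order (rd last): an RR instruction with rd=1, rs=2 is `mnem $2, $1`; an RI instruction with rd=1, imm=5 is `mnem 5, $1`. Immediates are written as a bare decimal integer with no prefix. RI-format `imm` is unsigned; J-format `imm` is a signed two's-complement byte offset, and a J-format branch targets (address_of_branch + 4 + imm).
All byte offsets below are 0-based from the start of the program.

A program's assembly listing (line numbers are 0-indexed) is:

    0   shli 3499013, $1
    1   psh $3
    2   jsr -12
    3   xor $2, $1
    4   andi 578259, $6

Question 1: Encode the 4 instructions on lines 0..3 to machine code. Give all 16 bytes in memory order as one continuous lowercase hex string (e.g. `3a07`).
a8b56405c580000087fffff4fca00000

L0: shli op=0x2a:6|rd=1:3|imm=3499013:23 ⇒ 0xa8b56405 ⇒ big a8 b5 64 05
L1: psh op=0x31:6|rd=3:3|pad=0:23 ⇒ 0xc5800000 ⇒ big c5 80 00 00
L2: jsr op=0x21:6|imm=-12:26 ⇒ 0x87fffff4 ⇒ big 87 ff ff f4
L3: xor op=0x3f:6|rd=1:3|rs=2:3|pad=0:20 ⇒ 0xfca00000 ⇒ big fc a0 00 00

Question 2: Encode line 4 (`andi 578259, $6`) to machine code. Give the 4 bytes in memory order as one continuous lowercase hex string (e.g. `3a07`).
e708d2d3

line 4 (andi): pack op=0x39:6|rd=6:3|imm=578259:23 = 0xe708d2d3; big→ e7 08 d2 d3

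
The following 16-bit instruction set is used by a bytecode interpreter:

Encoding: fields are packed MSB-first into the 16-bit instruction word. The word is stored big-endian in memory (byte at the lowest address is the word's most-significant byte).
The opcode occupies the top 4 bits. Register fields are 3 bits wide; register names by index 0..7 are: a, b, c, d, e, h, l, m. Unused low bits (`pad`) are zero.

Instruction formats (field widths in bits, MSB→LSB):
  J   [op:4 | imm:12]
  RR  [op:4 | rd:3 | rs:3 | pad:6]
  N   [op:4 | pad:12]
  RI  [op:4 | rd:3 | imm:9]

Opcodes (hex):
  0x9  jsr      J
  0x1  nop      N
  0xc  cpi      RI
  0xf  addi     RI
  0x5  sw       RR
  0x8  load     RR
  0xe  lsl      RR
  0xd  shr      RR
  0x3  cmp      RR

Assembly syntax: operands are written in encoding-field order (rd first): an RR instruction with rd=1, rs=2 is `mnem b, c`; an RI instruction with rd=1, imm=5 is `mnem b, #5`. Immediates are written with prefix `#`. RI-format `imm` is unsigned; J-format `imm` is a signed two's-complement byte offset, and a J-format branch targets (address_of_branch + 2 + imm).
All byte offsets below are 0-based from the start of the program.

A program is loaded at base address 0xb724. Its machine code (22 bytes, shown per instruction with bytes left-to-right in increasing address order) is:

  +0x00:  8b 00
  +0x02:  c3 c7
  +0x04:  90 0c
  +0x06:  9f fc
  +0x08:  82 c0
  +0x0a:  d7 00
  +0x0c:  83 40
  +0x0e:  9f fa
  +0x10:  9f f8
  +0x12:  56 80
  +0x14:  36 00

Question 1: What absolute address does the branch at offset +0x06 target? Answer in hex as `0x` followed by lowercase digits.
@+06  big-endian(9f fc) = 0x9ffc
  top 4b → 0x9 → jsr [J]
  [11:0] imm=4092 (s12→-4) = #-4
  target = base 0xb724 + off 0x06 + 2 + imm -4 = 0xb728

0xb728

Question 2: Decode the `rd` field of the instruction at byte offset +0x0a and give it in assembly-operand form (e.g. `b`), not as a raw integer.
[0a] d7 00 → 0xd700
  opcode bits[15:12]=0xd: shr/RR
  rd: (w>>9)&0x7=0x3 → d
  rs: (w>>6)&0x7=0x4 → e

d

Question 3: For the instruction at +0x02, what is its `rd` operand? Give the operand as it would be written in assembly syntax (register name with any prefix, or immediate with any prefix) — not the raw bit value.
off 0x02: read c3 c7 as big → 0xc3c7
  op=0xc3c7>>12=0xc ⇒ cpi (RI)
  [11:9] rd=1 = b
  [8:0] imm=455 = #455

b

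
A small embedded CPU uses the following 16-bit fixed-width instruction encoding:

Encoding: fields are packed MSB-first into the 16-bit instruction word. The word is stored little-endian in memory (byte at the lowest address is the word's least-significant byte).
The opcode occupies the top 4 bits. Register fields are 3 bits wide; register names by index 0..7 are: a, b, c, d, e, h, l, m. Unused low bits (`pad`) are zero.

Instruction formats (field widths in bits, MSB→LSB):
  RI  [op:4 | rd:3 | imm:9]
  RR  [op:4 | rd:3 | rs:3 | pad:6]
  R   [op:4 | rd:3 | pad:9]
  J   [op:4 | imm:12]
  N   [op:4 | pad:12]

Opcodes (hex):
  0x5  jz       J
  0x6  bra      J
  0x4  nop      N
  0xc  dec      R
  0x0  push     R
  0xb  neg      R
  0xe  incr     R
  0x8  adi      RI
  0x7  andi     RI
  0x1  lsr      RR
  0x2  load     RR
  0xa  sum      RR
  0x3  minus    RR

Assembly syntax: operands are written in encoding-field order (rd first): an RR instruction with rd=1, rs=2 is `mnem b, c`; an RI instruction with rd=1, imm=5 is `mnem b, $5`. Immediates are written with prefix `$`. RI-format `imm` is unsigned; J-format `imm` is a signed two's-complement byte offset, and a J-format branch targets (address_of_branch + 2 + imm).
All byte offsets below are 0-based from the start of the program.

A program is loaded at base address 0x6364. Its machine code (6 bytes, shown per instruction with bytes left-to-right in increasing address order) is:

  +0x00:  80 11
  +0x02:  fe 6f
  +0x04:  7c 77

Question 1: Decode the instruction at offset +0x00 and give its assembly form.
off 0x00: read 80 11 as little → 0x1180
  opcode bits[15:12]=0x1: lsr/RR
  rd@[11:9]=0x0 ⇒ a
  rs@[8:6]=0x6 ⇒ l

lsr a, l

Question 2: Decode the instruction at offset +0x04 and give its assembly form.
andi d, $380

@+04  little-endian(7c 77) = 0x777c
  op=0x777c>>12=0x7 ⇒ andi (RI)
  rd: (w>>9)&0x7=0x3 → d
  imm: (w>>0)&0x1ff=0x17c → $380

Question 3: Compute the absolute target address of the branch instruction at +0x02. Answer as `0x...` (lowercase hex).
0x6366

+0x02: fe 6f ⇒ word 0x6ffe (little)
  top 4b → 0x6 → bra [J]
  imm: (w>>0)&0xfff=0xffe (s12→-2) → $-2
  target = base 0x6364 + off 0x02 + 2 + imm -2 = 0x6366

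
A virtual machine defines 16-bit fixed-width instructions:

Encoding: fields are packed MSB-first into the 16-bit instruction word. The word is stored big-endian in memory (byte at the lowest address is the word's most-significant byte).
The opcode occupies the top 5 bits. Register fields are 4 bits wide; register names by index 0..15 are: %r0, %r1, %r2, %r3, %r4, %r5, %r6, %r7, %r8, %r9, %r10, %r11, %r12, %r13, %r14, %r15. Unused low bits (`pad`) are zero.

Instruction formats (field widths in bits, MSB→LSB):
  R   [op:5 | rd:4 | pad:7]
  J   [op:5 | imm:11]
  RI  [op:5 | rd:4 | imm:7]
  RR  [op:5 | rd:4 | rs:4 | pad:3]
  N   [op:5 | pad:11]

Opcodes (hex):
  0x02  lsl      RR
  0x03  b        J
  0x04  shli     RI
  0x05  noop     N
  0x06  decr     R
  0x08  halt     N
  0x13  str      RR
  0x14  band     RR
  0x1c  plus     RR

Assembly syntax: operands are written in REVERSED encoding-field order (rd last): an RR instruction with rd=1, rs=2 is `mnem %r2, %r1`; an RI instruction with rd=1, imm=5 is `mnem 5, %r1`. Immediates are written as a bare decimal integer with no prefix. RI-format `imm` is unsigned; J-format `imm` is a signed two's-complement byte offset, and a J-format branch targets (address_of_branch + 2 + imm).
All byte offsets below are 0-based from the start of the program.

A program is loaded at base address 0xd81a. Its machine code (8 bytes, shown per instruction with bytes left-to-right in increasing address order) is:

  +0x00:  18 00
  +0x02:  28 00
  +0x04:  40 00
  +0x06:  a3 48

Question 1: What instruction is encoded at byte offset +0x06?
band %r9, %r6

[06] a3 48 → 0xa348
  op=0xa348>>11=0x14 ⇒ band (RR)
  rd@[10:7]=0x6 ⇒ %r6
  rs@[6:3]=0x9 ⇒ %r9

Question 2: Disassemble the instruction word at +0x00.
b 0

off 0x00: read 18 00 as big → 0x1800
  opcode bits[15:11]=0x3: b/J
  imm: (w>>0)&0x7ff=0x0 → 0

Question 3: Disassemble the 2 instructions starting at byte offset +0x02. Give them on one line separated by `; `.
[02] 28 00 → 0x2800
  top 5b → 0x5 → noop [N]
[04] 40 00 → 0x4000
  top 5b → 0x8 → halt [N]

noop; halt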